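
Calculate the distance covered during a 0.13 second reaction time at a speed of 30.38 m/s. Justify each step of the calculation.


d = v * t
d = 30.38 * 0.13
d = 3.9494 m

3.9494 m


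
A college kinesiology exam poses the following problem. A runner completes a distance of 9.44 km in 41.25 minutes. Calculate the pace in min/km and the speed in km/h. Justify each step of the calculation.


Pace = time / distance = 41.25 min / 9.44 km = 4.3697 min/km
Speed = distance / time_in_hours = 9.44 / 0.6875 hr
Speed = 13.7309 km/h

4.3697 min/km, 13.7309 km/h


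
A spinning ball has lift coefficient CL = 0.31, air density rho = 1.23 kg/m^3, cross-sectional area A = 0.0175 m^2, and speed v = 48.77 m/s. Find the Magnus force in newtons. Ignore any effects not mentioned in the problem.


FM = 0.5 * CL * rho * A * v^2
FM = 0.5 * 0.31 * 1.23 * 0.0175 * 48.77^2
v^2 = 2378.5129
FM = 0.5 * 0.31 * 1.23 * 0.0175 * 2378.5129 = 7.9356 N

7.9356 N


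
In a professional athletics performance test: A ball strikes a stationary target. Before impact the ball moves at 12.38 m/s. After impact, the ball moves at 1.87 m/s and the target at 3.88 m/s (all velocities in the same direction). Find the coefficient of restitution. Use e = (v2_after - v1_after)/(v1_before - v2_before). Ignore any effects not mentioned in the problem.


e = (v2_after - v1_after) / (v1_before - v2_before)
Numerator = 3.88 - 1.87 = 2.01
Denominator = 12.38 - 0 = 12.38
e = 2.01 / 12.38 = 0.1624

0.1624


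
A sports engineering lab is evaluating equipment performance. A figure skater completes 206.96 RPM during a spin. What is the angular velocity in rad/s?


omega = RPM * 2 * pi / 60
omega = 206.96 * 2 * 3.14159 / 60
omega = 1300.368 / 60 = 21.6728 rad/s

21.6728 rad/s


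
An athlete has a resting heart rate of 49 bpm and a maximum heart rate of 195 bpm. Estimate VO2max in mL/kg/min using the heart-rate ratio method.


VO2max = 15.3 * HRmax / HRrest
VO2max = 15.3 * 195 / 49
VO2max = 2983.5 / 49 = 60.8878 mL/kg/min

60.8878 mL/kg/min


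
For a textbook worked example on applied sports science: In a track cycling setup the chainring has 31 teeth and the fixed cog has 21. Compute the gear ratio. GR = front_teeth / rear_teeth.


GR = front_teeth / rear_teeth
GR = 31 / 21
GR = 1.4762

1.4762


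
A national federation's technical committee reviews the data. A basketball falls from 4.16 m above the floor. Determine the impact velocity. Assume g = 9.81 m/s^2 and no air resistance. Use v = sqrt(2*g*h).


v = sqrt(2 * g * h)
v = sqrt(2 * 9.81 * 4.16)
v = sqrt(81.6192) = 9.0343 m/s

9.0343 m/s


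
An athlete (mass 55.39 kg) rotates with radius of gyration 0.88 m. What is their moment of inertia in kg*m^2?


I = m * k^2
I = 55.39 * 0.88^2
I = 55.39 * 0.7744 = 42.894 kg*m^2

42.894 kg*m^2


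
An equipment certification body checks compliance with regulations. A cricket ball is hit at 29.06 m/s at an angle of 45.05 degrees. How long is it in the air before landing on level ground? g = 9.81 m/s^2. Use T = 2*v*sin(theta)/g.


T = 2*v*sin(theta)/g
sin(theta) = sin(45.05 deg) = 0.7077
T = 2*29.06*0.7077 / 9.81
T = 41.1329 / 9.81 = 4.193 s

4.193 s


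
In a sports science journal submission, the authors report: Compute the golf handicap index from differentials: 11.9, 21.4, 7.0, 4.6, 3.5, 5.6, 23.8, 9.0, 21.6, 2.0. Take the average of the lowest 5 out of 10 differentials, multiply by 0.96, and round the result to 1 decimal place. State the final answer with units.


All differentials: 11.9, 21.4, 7.0, 4.6, 3.5, 5.6, 23.8, 9.0, 21.6, 2.0
Sorted: 2.0, 3.5, 4.6, 5.6, 7.0, 9.0, 11.9, 21.4, 21.6, 23.8
Best 5: 2.0, 3.5, 4.6, 5.6, 7.0
Average of best = 22.7 / 5 = 4.54
Raw index = 4.54 * 0.96 = 4.3584
Handicap index = round(4.3584, 1) = 4.4

4.4


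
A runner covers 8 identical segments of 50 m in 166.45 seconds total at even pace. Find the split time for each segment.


Split time = total_time / n_laps = 166.45 / 8
Split time = 20.8062 s per lap

20.8062 s


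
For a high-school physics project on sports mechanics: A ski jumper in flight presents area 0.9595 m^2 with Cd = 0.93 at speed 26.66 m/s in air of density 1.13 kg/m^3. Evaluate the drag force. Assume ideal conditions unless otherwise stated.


Fd = 0.5 * Cd * rho * A * v^2
Fd = 0.5 * 0.93 * 1.13 * 0.9595 * 26.66^2
v^2 = 710.7556
Fd = 0.5 * 0.93 * 1.13 * 0.9595 * 710.7556 = 358.3411 N

358.3411 N


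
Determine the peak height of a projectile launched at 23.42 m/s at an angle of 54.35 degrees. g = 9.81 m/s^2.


H = (v*sin(theta))^2 / (2*g)
vy = v*sin(theta) = 23.42 * sin(54.35 deg) = 19.0309 m/s
H = vy^2 / (2*g) = 362.1757 / (2*9.81)
H = 362.1757 / 19.62 = 18.4595 m

18.4595 m


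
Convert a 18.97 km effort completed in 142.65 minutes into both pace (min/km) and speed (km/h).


Pace = time / distance = 142.65 min / 18.97 km = 7.5198 min/km
Speed = distance / time_in_hours = 18.97 / 2.3775 hr
Speed = 7.979 km/h

7.5198 min/km, 7.979 km/h


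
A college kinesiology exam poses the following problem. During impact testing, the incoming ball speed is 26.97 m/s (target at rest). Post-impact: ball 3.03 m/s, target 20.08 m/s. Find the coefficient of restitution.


e = (v2_after - v1_after) / (v1_before - v2_before)
Numerator = 20.08 - 3.03 = 17.05
Denominator = 26.97 - 0 = 26.97
e = 17.05 / 26.97 = 0.6322

0.6322


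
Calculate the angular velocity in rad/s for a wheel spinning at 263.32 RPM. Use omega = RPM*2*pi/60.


omega = RPM * 2 * pi / 60
omega = 263.32 * 2 * 3.14159 / 60
omega = 1654.4884 / 60 = 27.5748 rad/s

27.5748 rad/s


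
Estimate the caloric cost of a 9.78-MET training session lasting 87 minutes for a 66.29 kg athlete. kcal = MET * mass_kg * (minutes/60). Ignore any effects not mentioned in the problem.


kcal = MET * mass * time_hr
Convert time: 87 min = 1.45 hr
kcal = 9.78 * 66.29 * 1.45
kcal = 940.0585 kcal

940.0585 kcal


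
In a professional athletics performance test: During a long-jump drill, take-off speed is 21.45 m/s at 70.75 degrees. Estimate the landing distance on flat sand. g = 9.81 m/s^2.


R = v^2 * sin(2*theta) / g
Convert angle to radians: theta = 70.75 deg = 1.2348 rad
sin(2*theta) = sin(2.4696) = 0.6225
R = 21.45^2 * 0.6225 / 9.81
R = 460.1025 * 0.6225 / 9.81 = 29.1968 m

29.1968 m


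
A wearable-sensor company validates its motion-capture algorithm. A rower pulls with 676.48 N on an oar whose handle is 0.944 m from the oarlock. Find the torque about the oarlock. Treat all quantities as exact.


tau = F * d
tau = 676.48 * 0.944
tau = 638.5971 N*m

638.5971 N*m


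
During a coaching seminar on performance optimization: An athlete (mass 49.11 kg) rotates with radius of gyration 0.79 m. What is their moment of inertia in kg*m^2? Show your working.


I = m * k^2
I = 49.11 * 0.79^2
I = 49.11 * 0.6241 = 30.6496 kg*m^2

30.6496 kg*m^2


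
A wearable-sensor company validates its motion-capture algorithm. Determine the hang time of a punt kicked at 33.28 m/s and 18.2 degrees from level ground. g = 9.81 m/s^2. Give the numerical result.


T = 2*v*sin(theta)/g
sin(theta) = sin(18.2 deg) = 0.3123
T = 2*33.28*0.3123 / 9.81
T = 20.789 / 9.81 = 2.1192 s

2.1192 s


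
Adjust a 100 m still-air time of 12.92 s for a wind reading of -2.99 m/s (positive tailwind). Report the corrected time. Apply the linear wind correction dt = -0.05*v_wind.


dt = -0.05 * v_wind = -0.05 * -2.99 = 0.1495 s
t_corrected = t_still + dt = 12.92 + (0.1495)
t_corrected = 13.0695 s

13.0695 s


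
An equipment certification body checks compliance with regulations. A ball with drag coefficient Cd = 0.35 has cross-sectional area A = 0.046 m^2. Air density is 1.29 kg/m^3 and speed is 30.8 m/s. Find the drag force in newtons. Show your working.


Fd = 0.5 * Cd * rho * A * v^2
Fd = 0.5 * 0.35 * 1.29 * 0.046 * 30.8^2
v^2 = 948.64
Fd = 0.5 * 0.35 * 1.29 * 0.046 * 948.64 = 9.8512 N

9.8512 N


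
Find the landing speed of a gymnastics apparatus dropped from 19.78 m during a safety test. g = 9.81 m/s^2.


v = sqrt(2 * g * h)
v = sqrt(2 * 9.81 * 19.78)
v = sqrt(388.0836) = 19.6998 m/s

19.6998 m/s


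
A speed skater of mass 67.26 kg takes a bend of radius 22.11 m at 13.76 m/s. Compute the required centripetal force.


Fc = m * v^2 / r
v^2 = 13.76^2 = 189.3376
Fc = 67.26 * 189.3376 / 22.11
Fc = 12734.847 / 22.11 = 575.9768 N

575.9768 N


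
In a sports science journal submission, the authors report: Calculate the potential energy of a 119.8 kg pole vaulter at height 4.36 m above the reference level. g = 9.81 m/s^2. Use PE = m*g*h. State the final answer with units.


PE = m * g * h
PE = 119.8 * 9.81 * 4.36
PE = 1175.238 * 4.36 = 5124.0377 J

5124.0377 J


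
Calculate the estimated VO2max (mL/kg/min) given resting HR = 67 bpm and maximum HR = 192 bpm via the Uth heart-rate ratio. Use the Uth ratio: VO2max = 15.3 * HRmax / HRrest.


VO2max = 15.3 * HRmax / HRrest
VO2max = 15.3 * 192 / 67
VO2max = 2937.6 / 67 = 43.8448 mL/kg/min

43.8448 mL/kg/min


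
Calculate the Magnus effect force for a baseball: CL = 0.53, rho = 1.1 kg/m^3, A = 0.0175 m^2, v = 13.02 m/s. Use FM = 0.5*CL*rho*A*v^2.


FM = 0.5 * CL * rho * A * v^2
FM = 0.5 * 0.53 * 1.1 * 0.0175 * 13.02^2
v^2 = 169.5204
FM = 0.5 * 0.53 * 1.1 * 0.0175 * 169.5204 = 0.8648 N

0.8648 N


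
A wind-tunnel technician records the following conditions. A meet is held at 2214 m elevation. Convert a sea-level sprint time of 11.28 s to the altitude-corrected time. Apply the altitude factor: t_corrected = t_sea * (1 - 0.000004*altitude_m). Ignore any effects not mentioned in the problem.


Correction factor = 1 - 0.000004 * 2214 = 0.991144
t_corrected = t_sea * factor = 11.28 * 0.991144
t_corrected = 11.1801 s

11.1801 s


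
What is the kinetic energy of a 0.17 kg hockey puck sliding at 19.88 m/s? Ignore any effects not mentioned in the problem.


KE = 0.5 * m * v^2
KE = 0.5 * 0.17 * 19.88^2
KE = 0.5 * 0.17 * 395.2144 = 33.5932 J

33.5932 J


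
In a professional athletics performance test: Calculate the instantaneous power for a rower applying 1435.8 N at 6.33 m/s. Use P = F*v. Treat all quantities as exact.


P = F * v
P = 1435.8 * 6.33
P = 9088.614 W

9088.614 W


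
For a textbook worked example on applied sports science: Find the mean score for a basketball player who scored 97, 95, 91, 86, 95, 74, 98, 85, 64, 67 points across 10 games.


Average = sum / n
Sum = 852
Average = 852 / 10 = 85.2

85.2


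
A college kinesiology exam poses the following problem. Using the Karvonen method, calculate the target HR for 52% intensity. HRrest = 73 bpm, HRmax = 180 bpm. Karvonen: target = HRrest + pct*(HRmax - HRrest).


Target = HRrest + pct*(HRmax - HRrest)
Heart rate reserve = HRmax - HRrest = 180 - 73 = 107 bpm
Fraction = 52% = 0.52
Target = 73 + 0.52 * 107
Target = 73 + 55.64 = 128.64 bpm

128.64 bpm


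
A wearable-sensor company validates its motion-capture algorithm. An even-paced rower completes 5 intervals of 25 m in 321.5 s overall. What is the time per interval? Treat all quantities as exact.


Split time = total_time / n_laps = 321.5 / 5
Split time = 64.3 s per lap

64.3 s


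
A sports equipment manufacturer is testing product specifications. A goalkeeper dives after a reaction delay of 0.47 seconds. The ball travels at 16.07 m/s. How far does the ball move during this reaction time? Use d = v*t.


d = v * t
d = 16.07 * 0.47
d = 7.5529 m

7.5529 m


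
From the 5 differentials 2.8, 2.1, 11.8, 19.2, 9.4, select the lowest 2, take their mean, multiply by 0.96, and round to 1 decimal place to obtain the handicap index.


All differentials: 2.8, 2.1, 11.8, 19.2, 9.4
Sorted: 2.1, 2.8, 9.4, 11.8, 19.2
Best 2: 2.1, 2.8
Average of best = 4.9 / 2 = 2.45
Raw index = 2.45 * 0.96 = 2.352
Handicap index = round(2.352, 1) = 2.4

2.4


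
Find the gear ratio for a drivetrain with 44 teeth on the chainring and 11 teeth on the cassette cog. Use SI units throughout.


GR = front_teeth / rear_teeth
GR = 44 / 11
GR = 4

4


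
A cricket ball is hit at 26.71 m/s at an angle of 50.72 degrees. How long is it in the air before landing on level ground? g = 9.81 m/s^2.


T = 2*v*sin(theta)/g
sin(theta) = sin(50.72 deg) = 0.7741
T = 2*26.71*0.7741 / 9.81
T = 41.3504 / 9.81 = 4.2151 s

4.2151 s


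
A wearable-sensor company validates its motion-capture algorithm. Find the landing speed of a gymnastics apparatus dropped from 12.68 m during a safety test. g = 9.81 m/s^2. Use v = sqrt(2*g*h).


v = sqrt(2 * g * h)
v = sqrt(2 * 9.81 * 12.68)
v = sqrt(248.7816) = 15.7728 m/s

15.7728 m/s


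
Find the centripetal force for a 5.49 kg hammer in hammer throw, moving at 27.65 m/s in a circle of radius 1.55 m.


Fc = m * v^2 / r
v^2 = 27.65^2 = 764.5225
Fc = 5.49 * 764.5225 / 1.55
Fc = 4197.2285 / 1.55 = 2707.8894 N

2707.8894 N


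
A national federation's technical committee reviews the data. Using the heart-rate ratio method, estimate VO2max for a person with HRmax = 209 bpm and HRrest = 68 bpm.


VO2max = 15.3 * HRmax / HRrest
VO2max = 15.3 * 209 / 68
VO2max = 3197.7 / 68 = 47.025 mL/kg/min

47.025 mL/kg/min


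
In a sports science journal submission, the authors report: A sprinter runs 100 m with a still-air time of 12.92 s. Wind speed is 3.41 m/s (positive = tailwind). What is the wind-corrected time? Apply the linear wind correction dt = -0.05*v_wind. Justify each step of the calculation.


dt = -0.05 * v_wind = -0.05 * 3.41 = -0.1705 s
t_corrected = t_still + dt = 12.92 + (-0.1705)
t_corrected = 12.7495 s

12.7495 s


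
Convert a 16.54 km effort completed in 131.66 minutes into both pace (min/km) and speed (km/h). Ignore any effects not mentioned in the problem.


Pace = time / distance = 131.66 min / 16.54 km = 7.9601 min/km
Speed = distance / time_in_hours = 16.54 / 2.1943 hr
Speed = 7.5376 km/h

7.9601 min/km, 7.5376 km/h


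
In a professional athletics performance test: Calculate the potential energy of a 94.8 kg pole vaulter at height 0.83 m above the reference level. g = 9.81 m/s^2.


PE = m * g * h
PE = 94.8 * 9.81 * 0.83
PE = 929.988 * 0.83 = 771.89 J

771.89 J


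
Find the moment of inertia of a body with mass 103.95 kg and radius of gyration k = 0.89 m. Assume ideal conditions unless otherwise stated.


I = m * k^2
I = 103.95 * 0.89^2
I = 103.95 * 0.7921 = 82.3388 kg*m^2

82.3388 kg*m^2


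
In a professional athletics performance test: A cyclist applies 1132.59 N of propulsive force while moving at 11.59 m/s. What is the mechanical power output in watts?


P = F * v
P = 1132.59 * 11.59
P = 13126.7181 W

13126.7181 W


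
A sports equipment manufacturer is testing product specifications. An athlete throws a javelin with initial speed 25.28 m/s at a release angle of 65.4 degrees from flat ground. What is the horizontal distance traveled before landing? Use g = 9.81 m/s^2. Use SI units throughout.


R = v^2 * sin(2*theta) / g
Convert angle to radians: theta = 65.4 deg = 1.1414 rad
sin(2*theta) = sin(2.2829) = 0.757
R = 25.28^2 * 0.757 / 9.81
R = 639.0784 * 0.757 / 9.81 = 49.3149 m

49.3149 m


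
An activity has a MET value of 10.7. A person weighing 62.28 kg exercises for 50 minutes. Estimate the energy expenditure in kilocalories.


kcal = MET * mass * time_hr
Convert time: 50 min = 0.8333 hr
kcal = 10.7 * 62.28 * 0.8333
kcal = 555.33 kcal

555.33 kcal


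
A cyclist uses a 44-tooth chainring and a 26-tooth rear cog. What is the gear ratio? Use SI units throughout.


GR = front_teeth / rear_teeth
GR = 44 / 26
GR = 1.6923

1.6923


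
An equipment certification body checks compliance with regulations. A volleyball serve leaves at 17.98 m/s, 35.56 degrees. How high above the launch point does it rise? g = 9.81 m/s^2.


H = (v*sin(theta))^2 / (2*g)
vy = v*sin(theta) = 17.98 * sin(35.56 deg) = 10.4564 m/s
H = vy^2 / (2*g) = 109.3355 / (2*9.81)
H = 109.3355 / 19.62 = 5.5727 m

5.5727 m


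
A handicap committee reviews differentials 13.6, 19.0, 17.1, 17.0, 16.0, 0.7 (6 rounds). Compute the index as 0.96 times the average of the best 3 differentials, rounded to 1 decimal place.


All differentials: 13.6, 19.0, 17.1, 17.0, 16.0, 0.7
Sorted: 0.7, 13.6, 16.0, 17.0, 17.1, 19.0
Best 3: 0.7, 13.6, 16.0
Average of best = 30.3 / 3 = 10.1
Raw index = 10.1 * 0.96 = 9.696
Handicap index = round(9.696, 1) = 9.7

9.7


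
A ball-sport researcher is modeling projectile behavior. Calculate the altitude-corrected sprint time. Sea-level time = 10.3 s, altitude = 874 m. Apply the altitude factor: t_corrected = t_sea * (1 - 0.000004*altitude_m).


Correction factor = 1 - 0.000004 * 874 = 0.996504
t_corrected = t_sea * factor = 10.3 * 0.996504
t_corrected = 10.264 s

10.264 s


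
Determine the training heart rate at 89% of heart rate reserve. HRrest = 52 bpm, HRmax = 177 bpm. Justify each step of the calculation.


Target = HRrest + pct*(HRmax - HRrest)
Heart rate reserve = HRmax - HRrest = 177 - 52 = 125 bpm
Fraction = 89% = 0.89
Target = 52 + 0.89 * 125
Target = 52 + 111.25 = 163.25 bpm

163.25 bpm


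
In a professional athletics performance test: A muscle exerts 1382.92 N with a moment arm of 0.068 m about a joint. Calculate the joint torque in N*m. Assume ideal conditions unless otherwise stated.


tau = F * d
tau = 1382.92 * 0.068
tau = 94.0386 N*m

94.0386 N*m


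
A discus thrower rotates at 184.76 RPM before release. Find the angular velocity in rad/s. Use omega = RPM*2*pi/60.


omega = RPM * 2 * pi / 60
omega = 184.76 * 2 * 3.14159 / 60
omega = 1160.8813 / 60 = 19.348 rad/s

19.348 rad/s


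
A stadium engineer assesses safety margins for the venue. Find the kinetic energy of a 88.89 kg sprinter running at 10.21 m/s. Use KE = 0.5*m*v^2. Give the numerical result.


KE = 0.5 * m * v^2
KE = 0.5 * 88.89 * 10.21^2
KE = 0.5 * 88.89 * 104.2441 = 4633.129 J

4633.129 J


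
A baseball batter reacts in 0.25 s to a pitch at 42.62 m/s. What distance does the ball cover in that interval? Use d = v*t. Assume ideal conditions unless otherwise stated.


d = v * t
d = 42.62 * 0.25
d = 10.655 m

10.655 m


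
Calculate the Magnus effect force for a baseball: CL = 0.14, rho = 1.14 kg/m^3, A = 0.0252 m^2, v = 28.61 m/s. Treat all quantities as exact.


FM = 0.5 * CL * rho * A * v^2
FM = 0.5 * 0.14 * 1.14 * 0.0252 * 28.61^2
v^2 = 818.5321
FM = 0.5 * 0.14 * 1.14 * 0.0252 * 818.5321 = 1.646 N

1.646 N


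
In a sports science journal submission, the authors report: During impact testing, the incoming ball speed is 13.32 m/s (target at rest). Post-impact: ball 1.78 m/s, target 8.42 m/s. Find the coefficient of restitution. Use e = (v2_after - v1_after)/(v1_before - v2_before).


e = (v2_after - v1_after) / (v1_before - v2_before)
Numerator = 8.42 - 1.78 = 6.64
Denominator = 13.32 - 0 = 13.32
e = 6.64 / 13.32 = 0.4985

0.4985


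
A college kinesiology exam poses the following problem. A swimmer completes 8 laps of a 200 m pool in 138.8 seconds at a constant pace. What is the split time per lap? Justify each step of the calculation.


Split time = total_time / n_laps = 138.8 / 8
Split time = 17.35 s per lap

17.35 s


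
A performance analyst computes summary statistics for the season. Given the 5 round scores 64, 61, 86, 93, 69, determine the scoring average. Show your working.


Average = sum / n
Sum = 373
Average = 373 / 5 = 74.6

74.6


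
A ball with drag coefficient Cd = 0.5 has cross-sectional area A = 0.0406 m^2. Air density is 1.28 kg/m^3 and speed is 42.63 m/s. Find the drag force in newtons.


Fd = 0.5 * Cd * rho * A * v^2
Fd = 0.5 * 0.5 * 1.28 * 0.0406 * 42.63^2
v^2 = 1817.3169
Fd = 0.5 * 0.5 * 1.28 * 0.0406 * 1817.3169 = 23.6106 N

23.6106 N


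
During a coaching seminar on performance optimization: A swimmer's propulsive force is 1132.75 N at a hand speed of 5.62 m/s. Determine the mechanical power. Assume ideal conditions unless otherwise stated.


P = F * v
P = 1132.75 * 5.62
P = 6366.055 W

6366.055 W


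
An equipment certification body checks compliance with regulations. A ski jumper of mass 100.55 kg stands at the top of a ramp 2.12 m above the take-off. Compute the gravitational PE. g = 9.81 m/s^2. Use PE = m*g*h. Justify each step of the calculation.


PE = m * g * h
PE = 100.55 * 9.81 * 2.12
PE = 986.3955 * 2.12 = 2091.1585 J

2091.1585 J


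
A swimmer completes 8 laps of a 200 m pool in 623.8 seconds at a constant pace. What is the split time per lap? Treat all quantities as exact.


Split time = total_time / n_laps = 623.8 / 8
Split time = 77.975 s per lap

77.975 s


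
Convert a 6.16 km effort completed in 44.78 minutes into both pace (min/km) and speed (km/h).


Pace = time / distance = 44.78 min / 6.16 km = 7.2695 min/km
Speed = distance / time_in_hours = 6.16 / 0.7463 hr
Speed = 8.2537 km/h

7.2695 min/km, 8.2537 km/h


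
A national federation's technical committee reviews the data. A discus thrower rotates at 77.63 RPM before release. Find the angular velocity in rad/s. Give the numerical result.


omega = RPM * 2 * pi / 60
omega = 77.63 * 2 * 3.14159 / 60
omega = 487.7637 / 60 = 8.1294 rad/s

8.1294 rad/s


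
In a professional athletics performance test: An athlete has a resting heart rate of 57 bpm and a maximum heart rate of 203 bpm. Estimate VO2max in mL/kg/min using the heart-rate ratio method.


VO2max = 15.3 * HRmax / HRrest
VO2max = 15.3 * 203 / 57
VO2max = 3105.9 / 57 = 54.4895 mL/kg/min

54.4895 mL/kg/min


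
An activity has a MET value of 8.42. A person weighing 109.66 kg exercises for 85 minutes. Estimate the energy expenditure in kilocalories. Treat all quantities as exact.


kcal = MET * mass * time_hr
Convert time: 85 min = 1.4167 hr
kcal = 8.42 * 109.66 * 1.4167
kcal = 1308.061 kcal

1308.061 kcal


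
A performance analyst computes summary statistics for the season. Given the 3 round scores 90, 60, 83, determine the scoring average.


Average = sum / n
Sum = 233
Average = 233 / 3 = 77.6667

77.6667


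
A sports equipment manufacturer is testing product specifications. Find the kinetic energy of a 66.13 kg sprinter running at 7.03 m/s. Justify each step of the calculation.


KE = 0.5 * m * v^2
KE = 0.5 * 66.13 * 7.03^2
KE = 0.5 * 66.13 * 49.4209 = 1634.1021 J

1634.1021 J


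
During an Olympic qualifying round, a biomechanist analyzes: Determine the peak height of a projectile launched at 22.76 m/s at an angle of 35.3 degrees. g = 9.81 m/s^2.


H = (v*sin(theta))^2 / (2*g)
vy = v*sin(theta) = 22.76 * sin(35.3 deg) = 13.152 m/s
H = vy^2 / (2*g) = 172.9761 / (2*9.81)
H = 172.9761 / 19.62 = 8.8163 m

8.8163 m


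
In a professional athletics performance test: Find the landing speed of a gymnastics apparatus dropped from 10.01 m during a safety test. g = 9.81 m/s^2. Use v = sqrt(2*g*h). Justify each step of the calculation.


v = sqrt(2 * g * h)
v = sqrt(2 * 9.81 * 10.01)
v = sqrt(196.3962) = 14.0141 m/s

14.0141 m/s


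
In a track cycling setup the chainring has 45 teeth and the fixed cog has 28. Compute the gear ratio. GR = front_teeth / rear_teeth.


GR = front_teeth / rear_teeth
GR = 45 / 28
GR = 1.6071

1.6071


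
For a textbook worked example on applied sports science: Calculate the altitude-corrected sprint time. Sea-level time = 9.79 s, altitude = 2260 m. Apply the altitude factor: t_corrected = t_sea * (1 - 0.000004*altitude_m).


Correction factor = 1 - 0.000004 * 2260 = 0.99096
t_corrected = t_sea * factor = 9.79 * 0.99096
t_corrected = 9.7015 s

9.7015 s


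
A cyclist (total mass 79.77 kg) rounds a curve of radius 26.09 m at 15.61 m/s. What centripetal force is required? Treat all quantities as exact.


Fc = m * v^2 / r
v^2 = 15.61^2 = 243.6721
Fc = 79.77 * 243.6721 / 26.09
Fc = 19437.7234 / 26.09 = 745.0258 N

745.0258 N


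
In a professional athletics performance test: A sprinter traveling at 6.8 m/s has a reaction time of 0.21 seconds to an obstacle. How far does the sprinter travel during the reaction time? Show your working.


d = v * t
d = 6.8 * 0.21
d = 1.428 m

1.428 m


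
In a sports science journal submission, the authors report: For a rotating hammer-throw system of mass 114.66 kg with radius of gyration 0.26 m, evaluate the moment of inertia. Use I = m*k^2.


I = m * k^2
I = 114.66 * 0.26^2
I = 114.66 * 0.0676 = 7.751 kg*m^2

7.751 kg*m^2


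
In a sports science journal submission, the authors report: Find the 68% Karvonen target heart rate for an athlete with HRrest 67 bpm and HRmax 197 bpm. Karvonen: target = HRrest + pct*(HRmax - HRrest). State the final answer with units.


Target = HRrest + pct*(HRmax - HRrest)
Heart rate reserve = HRmax - HRrest = 197 - 67 = 130 bpm
Fraction = 68% = 0.68
Target = 67 + 0.68 * 130
Target = 67 + 88.4 = 155.4 bpm

155.4 bpm


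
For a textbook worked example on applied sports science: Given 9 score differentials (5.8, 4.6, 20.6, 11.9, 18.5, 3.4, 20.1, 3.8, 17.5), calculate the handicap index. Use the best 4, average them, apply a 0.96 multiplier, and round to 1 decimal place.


All differentials: 5.8, 4.6, 20.6, 11.9, 18.5, 3.4, 20.1, 3.8, 17.5
Sorted: 3.4, 3.8, 4.6, 5.8, 11.9, 17.5, 18.5, 20.1, 20.6
Best 4: 3.4, 3.8, 4.6, 5.8
Average of best = 17.6 / 4 = 4.4
Raw index = 4.4 * 0.96 = 4.224
Handicap index = round(4.224, 1) = 4.2

4.2


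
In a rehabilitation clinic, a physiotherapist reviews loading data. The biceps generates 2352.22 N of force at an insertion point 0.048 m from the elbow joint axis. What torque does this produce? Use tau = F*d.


tau = F * d
tau = 2352.22 * 0.048
tau = 112.9066 N*m

112.9066 N*m


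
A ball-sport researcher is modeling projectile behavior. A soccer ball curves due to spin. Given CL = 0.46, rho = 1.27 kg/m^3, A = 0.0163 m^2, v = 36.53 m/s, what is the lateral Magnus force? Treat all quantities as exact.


FM = 0.5 * CL * rho * A * v^2
FM = 0.5 * 0.46 * 1.27 * 0.0163 * 36.53^2
v^2 = 1334.4409
FM = 0.5 * 0.46 * 1.27 * 0.0163 * 1334.4409 = 6.3536 N

6.3536 N


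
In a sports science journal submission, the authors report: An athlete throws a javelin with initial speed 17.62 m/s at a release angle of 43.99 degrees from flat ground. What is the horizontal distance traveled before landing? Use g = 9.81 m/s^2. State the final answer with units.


R = v^2 * sin(2*theta) / g
Convert angle to radians: theta = 43.99 deg = 0.7678 rad
sin(2*theta) = sin(1.5355) = 0.9994
R = 17.62^2 * 0.9994 / 9.81
R = 310.4644 * 0.9994 / 9.81 = 31.6281 m

31.6281 m


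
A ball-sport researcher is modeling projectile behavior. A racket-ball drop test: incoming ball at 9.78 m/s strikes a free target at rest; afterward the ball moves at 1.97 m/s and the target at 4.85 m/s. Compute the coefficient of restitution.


e = (v2_after - v1_after) / (v1_before - v2_before)
Numerator = 4.85 - 1.97 = 2.88
Denominator = 9.78 - 0 = 9.78
e = 2.88 / 9.78 = 0.2945

0.2945


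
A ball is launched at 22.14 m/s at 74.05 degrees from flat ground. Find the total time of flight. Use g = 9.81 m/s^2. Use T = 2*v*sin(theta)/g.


T = 2*v*sin(theta)/g
sin(theta) = sin(74.05 deg) = 0.9615
T = 2*22.14*0.9615 / 9.81
T = 42.5753 / 9.81 = 4.34 s

4.34 s


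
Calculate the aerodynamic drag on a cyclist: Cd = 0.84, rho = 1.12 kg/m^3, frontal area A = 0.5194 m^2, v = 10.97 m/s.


Fd = 0.5 * Cd * rho * A * v^2
Fd = 0.5 * 0.84 * 1.12 * 0.5194 * 10.97^2
v^2 = 120.3409
Fd = 0.5 * 0.84 * 1.12 * 0.5194 * 120.3409 = 29.4024 N

29.4024 N


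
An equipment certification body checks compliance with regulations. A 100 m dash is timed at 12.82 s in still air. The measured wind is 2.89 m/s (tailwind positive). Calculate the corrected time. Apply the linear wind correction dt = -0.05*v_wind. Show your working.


dt = -0.05 * v_wind = -0.05 * 2.89 = -0.1445 s
t_corrected = t_still + dt = 12.82 + (-0.1445)
t_corrected = 12.6755 s

12.6755 s


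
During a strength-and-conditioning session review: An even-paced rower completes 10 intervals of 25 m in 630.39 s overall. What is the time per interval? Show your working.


Split time = total_time / n_laps = 630.39 / 10
Split time = 63.039 s per lap

63.039 s


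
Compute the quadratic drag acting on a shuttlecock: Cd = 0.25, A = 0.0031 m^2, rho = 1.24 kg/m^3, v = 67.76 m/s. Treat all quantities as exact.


Fd = 0.5 * Cd * rho * A * v^2
Fd = 0.5 * 0.25 * 1.24 * 0.0031 * 67.76^2
v^2 = 4591.4176
Fd = 0.5 * 0.25 * 1.24 * 0.0031 * 4591.4176 = 2.2062 N

2.2062 N


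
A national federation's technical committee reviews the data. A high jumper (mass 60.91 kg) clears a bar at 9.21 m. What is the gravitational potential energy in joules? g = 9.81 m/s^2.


PE = m * g * h
PE = 60.91 * 9.81 * 9.21
PE = 597.5271 * 9.21 = 5503.2246 J

5503.2246 J


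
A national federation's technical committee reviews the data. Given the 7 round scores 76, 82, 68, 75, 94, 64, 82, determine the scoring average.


Average = sum / n
Sum = 541
Average = 541 / 7 = 77.2857

77.2857


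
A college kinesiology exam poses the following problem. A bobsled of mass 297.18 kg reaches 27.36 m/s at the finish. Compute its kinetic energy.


KE = 0.5 * m * v^2
KE = 0.5 * 297.18 * 27.36^2
KE = 0.5 * 297.18 * 748.5696 = 111229.9569 J

111229.9569 J


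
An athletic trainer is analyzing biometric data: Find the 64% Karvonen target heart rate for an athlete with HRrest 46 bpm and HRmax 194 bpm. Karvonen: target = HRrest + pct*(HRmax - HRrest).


Target = HRrest + pct*(HRmax - HRrest)
Heart rate reserve = HRmax - HRrest = 194 - 46 = 148 bpm
Fraction = 64% = 0.64
Target = 46 + 0.64 * 148
Target = 46 + 94.72 = 140.72 bpm

140.72 bpm


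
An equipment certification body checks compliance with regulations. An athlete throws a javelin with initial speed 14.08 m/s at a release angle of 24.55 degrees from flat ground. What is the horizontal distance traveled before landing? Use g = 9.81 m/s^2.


R = v^2 * sin(2*theta) / g
Convert angle to radians: theta = 24.55 deg = 0.4285 rad
sin(2*theta) = sin(0.857) = 0.7559
R = 14.08^2 * 0.7559 / 9.81
R = 198.2464 * 0.7559 / 9.81 = 15.2747 m

15.2747 m


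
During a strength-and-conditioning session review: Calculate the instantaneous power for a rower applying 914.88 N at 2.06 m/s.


P = F * v
P = 914.88 * 2.06
P = 1884.6528 W

1884.6528 W


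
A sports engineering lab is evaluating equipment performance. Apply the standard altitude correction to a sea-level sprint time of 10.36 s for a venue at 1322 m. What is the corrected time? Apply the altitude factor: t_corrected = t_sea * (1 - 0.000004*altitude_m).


Correction factor = 1 - 0.000004 * 1322 = 0.994712
t_corrected = t_sea * factor = 10.36 * 0.994712
t_corrected = 10.3052 s

10.3052 s


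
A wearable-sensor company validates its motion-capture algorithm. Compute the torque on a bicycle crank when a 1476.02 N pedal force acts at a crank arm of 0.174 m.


tau = F * d
tau = 1476.02 * 0.174
tau = 256.8275 N*m

256.8275 N*m


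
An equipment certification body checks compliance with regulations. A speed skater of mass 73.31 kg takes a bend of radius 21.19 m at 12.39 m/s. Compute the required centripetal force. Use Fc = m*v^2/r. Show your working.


Fc = m * v^2 / r
v^2 = 12.39^2 = 153.5121
Fc = 73.31 * 153.5121 / 21.19
Fc = 11253.9721 / 21.19 = 531.0983 N

531.0983 N


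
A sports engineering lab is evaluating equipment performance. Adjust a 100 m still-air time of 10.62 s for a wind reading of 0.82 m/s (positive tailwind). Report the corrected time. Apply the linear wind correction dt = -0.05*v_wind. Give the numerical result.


dt = -0.05 * v_wind = -0.05 * 0.82 = -0.041 s
t_corrected = t_still + dt = 10.62 + (-0.041)
t_corrected = 10.579 s

10.579 s


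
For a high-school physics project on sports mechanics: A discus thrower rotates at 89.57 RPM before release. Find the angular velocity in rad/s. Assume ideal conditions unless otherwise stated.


omega = RPM * 2 * pi / 60
omega = 89.57 * 2 * 3.14159 / 60
omega = 562.7849 / 60 = 9.3797 rad/s

9.3797 rad/s


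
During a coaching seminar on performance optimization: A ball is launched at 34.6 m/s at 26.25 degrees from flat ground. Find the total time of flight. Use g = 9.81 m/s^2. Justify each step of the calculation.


T = 2*v*sin(theta)/g
sin(theta) = sin(26.25 deg) = 0.4423
T = 2*34.6*0.4423 / 9.81
T = 30.6064 / 9.81 = 3.1199 s

3.1199 s


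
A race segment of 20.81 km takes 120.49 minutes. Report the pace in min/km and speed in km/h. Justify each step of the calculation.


Pace = time / distance = 120.49 min / 20.81 km = 5.79 min/km
Speed = distance / time_in_hours = 20.81 / 2.0082 hr
Speed = 10.3627 km/h

5.79 min/km, 10.3627 km/h


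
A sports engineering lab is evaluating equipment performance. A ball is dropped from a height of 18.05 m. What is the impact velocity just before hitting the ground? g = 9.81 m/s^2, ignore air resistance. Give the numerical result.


v = sqrt(2 * g * h)
v = sqrt(2 * 9.81 * 18.05)
v = sqrt(354.141) = 18.8186 m/s

18.8186 m/s


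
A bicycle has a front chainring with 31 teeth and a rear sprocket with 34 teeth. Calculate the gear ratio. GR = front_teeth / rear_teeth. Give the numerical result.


GR = front_teeth / rear_teeth
GR = 31 / 34
GR = 0.9118

0.9118


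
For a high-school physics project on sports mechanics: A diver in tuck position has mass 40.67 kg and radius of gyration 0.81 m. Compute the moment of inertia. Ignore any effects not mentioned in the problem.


I = m * k^2
I = 40.67 * 0.81^2
I = 40.67 * 0.6561 = 26.6836 kg*m^2

26.6836 kg*m^2


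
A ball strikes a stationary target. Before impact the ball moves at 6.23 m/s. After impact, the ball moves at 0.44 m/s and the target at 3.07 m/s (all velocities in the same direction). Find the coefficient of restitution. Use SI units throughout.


e = (v2_after - v1_after) / (v1_before - v2_before)
Numerator = 3.07 - 0.44 = 2.63
Denominator = 6.23 - 0 = 6.23
e = 2.63 / 6.23 = 0.4222

0.4222


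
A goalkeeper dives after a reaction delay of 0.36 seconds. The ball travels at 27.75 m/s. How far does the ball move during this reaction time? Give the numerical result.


d = v * t
d = 27.75 * 0.36
d = 9.99 m

9.99 m


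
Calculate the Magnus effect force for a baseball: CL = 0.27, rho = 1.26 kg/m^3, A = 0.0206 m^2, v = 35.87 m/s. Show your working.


FM = 0.5 * CL * rho * A * v^2
FM = 0.5 * 0.27 * 1.26 * 0.0206 * 35.87^2
v^2 = 1286.6569
FM = 0.5 * 0.27 * 1.26 * 0.0206 * 1286.6569 = 4.5085 N

4.5085 N


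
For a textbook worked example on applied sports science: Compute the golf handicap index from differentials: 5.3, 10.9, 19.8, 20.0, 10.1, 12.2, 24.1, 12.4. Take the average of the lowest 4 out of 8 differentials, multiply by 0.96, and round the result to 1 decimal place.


All differentials: 5.3, 10.9, 19.8, 20.0, 10.1, 12.2, 24.1, 12.4
Sorted: 5.3, 10.1, 10.9, 12.2, 12.4, 19.8, 20.0, 24.1
Best 4: 5.3, 10.1, 10.9, 12.2
Average of best = 38.5 / 4 = 9.625
Raw index = 9.625 * 0.96 = 9.24
Handicap index = round(9.24, 1) = 9.2

9.2


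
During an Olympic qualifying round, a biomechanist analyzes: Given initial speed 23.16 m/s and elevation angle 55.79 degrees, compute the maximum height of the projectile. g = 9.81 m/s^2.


H = (v*sin(theta))^2 / (2*g)
vy = v*sin(theta) = 23.16 * sin(55.79 deg) = 19.1529 m/s
H = vy^2 / (2*g) = 366.8341 / (2*9.81)
H = 366.8341 / 19.62 = 18.6969 m

18.6969 m


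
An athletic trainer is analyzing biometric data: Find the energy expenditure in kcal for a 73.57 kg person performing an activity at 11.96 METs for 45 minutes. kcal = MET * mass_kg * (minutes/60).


kcal = MET * mass * time_hr
Convert time: 45 min = 0.75 hr
kcal = 11.96 * 73.57 * 0.75
kcal = 659.9229 kcal

659.9229 kcal


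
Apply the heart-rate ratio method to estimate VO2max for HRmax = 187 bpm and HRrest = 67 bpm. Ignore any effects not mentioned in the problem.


VO2max = 15.3 * HRmax / HRrest
VO2max = 15.3 * 187 / 67
VO2max = 2861.1 / 67 = 42.703 mL/kg/min

42.703 mL/kg/min


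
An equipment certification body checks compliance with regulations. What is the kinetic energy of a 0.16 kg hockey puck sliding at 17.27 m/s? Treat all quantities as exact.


KE = 0.5 * m * v^2
KE = 0.5 * 0.16 * 17.27^2
KE = 0.5 * 0.16 * 298.2529 = 23.8602 J

23.8602 J


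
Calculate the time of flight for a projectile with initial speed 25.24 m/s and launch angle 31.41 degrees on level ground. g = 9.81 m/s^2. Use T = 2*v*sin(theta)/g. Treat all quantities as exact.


T = 2*v*sin(theta)/g
sin(theta) = sin(31.41 deg) = 0.5212
T = 2*25.24*0.5212 / 9.81
T = 26.3081 / 9.81 = 2.6818 s

2.6818 s


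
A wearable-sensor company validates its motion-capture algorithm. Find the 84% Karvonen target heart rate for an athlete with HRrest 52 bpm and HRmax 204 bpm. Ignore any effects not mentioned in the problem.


Target = HRrest + pct*(HRmax - HRrest)
Heart rate reserve = HRmax - HRrest = 204 - 52 = 152 bpm
Fraction = 84% = 0.84
Target = 52 + 0.84 * 152
Target = 52 + 127.68 = 179.68 bpm

179.68 bpm


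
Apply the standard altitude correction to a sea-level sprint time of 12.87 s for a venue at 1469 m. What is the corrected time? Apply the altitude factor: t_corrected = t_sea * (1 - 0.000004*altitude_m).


Correction factor = 1 - 0.000004 * 1469 = 0.994124
t_corrected = t_sea * factor = 12.87 * 0.994124
t_corrected = 12.7944 s

12.7944 s


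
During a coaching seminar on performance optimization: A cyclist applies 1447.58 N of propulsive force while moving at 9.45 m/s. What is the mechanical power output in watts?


P = F * v
P = 1447.58 * 9.45
P = 13679.631 W

13679.631 W


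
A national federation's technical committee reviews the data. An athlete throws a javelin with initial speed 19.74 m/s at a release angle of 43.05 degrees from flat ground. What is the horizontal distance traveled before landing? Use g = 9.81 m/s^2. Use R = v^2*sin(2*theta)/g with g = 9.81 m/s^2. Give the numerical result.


R = v^2 * sin(2*theta) / g
Convert angle to radians: theta = 43.05 deg = 0.7514 rad
sin(2*theta) = sin(1.5027) = 0.9977
R = 19.74^2 * 0.9977 / 9.81
R = 389.6676 * 0.9977 / 9.81 = 39.6295 m

39.6295 m


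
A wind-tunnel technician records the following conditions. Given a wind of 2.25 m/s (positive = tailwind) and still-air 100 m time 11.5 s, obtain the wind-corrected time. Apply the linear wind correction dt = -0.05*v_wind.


dt = -0.05 * v_wind = -0.05 * 2.25 = -0.1125 s
t_corrected = t_still + dt = 11.5 + (-0.1125)
t_corrected = 11.3875 s

11.3875 s


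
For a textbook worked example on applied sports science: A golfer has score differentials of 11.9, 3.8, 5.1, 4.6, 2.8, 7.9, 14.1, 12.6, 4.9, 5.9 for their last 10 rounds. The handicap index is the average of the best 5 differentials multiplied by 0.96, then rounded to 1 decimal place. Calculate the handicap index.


All differentials: 11.9, 3.8, 5.1, 4.6, 2.8, 7.9, 14.1, 12.6, 4.9, 5.9
Sorted: 2.8, 3.8, 4.6, 4.9, 5.1, 5.9, 7.9, 11.9, 12.6, 14.1
Best 5: 2.8, 3.8, 4.6, 4.9, 5.1
Average of best = 21.2 / 5 = 4.24
Raw index = 4.24 * 0.96 = 4.0704
Handicap index = round(4.0704, 1) = 4.1

4.1


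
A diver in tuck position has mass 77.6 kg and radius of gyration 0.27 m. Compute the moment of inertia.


I = m * k^2
I = 77.6 * 0.27^2
I = 77.6 * 0.0729 = 5.657 kg*m^2

5.657 kg*m^2


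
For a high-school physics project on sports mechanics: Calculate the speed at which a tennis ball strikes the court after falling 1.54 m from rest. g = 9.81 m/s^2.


v = sqrt(2 * g * h)
v = sqrt(2 * 9.81 * 1.54)
v = sqrt(30.2148) = 5.4968 m/s

5.4968 m/s


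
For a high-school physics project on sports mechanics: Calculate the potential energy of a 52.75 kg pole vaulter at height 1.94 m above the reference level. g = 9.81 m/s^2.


PE = m * g * h
PE = 52.75 * 9.81 * 1.94
PE = 517.4775 * 1.94 = 1003.9064 J

1003.9064 J


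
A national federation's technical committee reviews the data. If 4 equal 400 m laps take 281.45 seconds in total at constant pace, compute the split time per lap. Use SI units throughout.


Split time = total_time / n_laps = 281.45 / 4
Split time = 70.3625 s per lap

70.3625 s
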